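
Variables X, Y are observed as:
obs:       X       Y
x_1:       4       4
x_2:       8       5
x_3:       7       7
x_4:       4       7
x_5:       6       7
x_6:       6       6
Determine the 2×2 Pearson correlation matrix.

Step 1 — column means:
  mean(X) = (4 + 8 + 7 + 4 + 6 + 6) / 6 = 35/6 = 5.8333
  mean(Y) = (4 + 5 + 7 + 7 + 7 + 6) / 6 = 36/6 = 6

Step 2 — sample variances and covariances s[i,j] = (1/(n-1)) · Σ_k (x_{k,i} - mean_i) · (x_{k,j} - mean_j), with n-1 = 5:
  s[X,X] = ((-1.8333)·(-1.8333) + (2.1667)·(2.1667) + (1.1667)·(1.1667) + (-1.8333)·(-1.8333) + (0.1667)·(0.1667) + (0.1667)·(0.1667)) / 5 = 12.8333/5 = 2.5667
  s[X,Y] = ((-1.8333)·(-2) + (2.1667)·(-1) + (1.1667)·(1) + (-1.8333)·(1) + (0.1667)·(1) + (0.1667)·(0)) / 5 = 1/5 = 0.2
  s[Y,Y] = ((-2)·(-2) + (-1)·(-1) + (1)·(1) + (1)·(1) + (1)·(1) + (0)·(0)) / 5 = 8/5 = 1.6
  Sample standard deviations s_i = √(s[i,i]):
  s(X) = √(2.5667) = 1.6021
  s(Y) = √(1.6) = 1.2649

Step 3 — r_{ij} = s_{ij} / (s_i · s_j):
  r[X,X] = 1 (diagonal).
  r[X,Y] = 0.2 / (1.6021 · 1.2649) = 0.2 / 2.0265 = 0.0987
  r[Y,Y] = 1 (diagonal).

R is symmetric with unit diagonal. Assembling:

R = [[1, 0.0987],
 [0.0987, 1]]


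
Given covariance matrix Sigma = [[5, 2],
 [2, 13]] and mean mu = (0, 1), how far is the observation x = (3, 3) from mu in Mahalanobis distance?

Step 1 — centre the observation: (x - mu) = (3, 2).

Step 2 — invert Sigma. det(Sigma) = 5·13 - (2)² = 61.
  Sigma^{-1} = (1/det) · [[d, -b], [-b, a]] = [[0.2131, -0.0328],
 [-0.0328, 0.082]].

Step 3 — form the quadratic (x - mu)^T · Sigma^{-1} · (x - mu):
  Sigma^{-1} · (x - mu) = (0.5738, 0.0656).
  (x - mu)^T · [Sigma^{-1} · (x - mu)] = (3)·(0.5738) + (2)·(0.0656) = 1.8525.

Step 4 — take square root: d = √(1.8525) ≈ 1.3611.

d(x, mu) = √(1.8525) ≈ 1.3611


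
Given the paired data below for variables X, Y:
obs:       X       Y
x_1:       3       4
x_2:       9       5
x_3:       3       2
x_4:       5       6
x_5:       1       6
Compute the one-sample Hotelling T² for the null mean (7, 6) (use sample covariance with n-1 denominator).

Step 1 — sample mean vector:
  mean(X) = (3 + 9 + 3 + 5 + 1) / 5 = 21/5 = 4.2
  mean(Y) = (4 + 5 + 2 + 6 + 6) / 5 = 23/5 = 4.6
  x̄ = (4.2, 4.6),  deviation x̄ - mu_0 = (4.2, 4.6) - (7, 6) = (-2.8, -1.4).

Step 2 — sample covariance matrix, S[i,j] = (1/(n-1)) · Σ_k (x_{k,i} - mean_i) · (x_{k,j} - mean_j), divisor n-1 = 4:
  S[X,X] = ((-1.2)·(-1.2) + (4.8)·(4.8) + (-1.2)·(-1.2) + (0.8)·(0.8) + (-3.2)·(-3.2)) / 4 = 36.8/4 = 9.2
  S[X,Y] = ((-1.2)·(-0.6) + (4.8)·(0.4) + (-1.2)·(-2.6) + (0.8)·(1.4) + (-3.2)·(1.4)) / 4 = 2.4/4 = 0.6
  S[Y,Y] = ((-0.6)·(-0.6) + (0.4)·(0.4) + (-2.6)·(-2.6) + (1.4)·(1.4) + (1.4)·(1.4)) / 4 = 11.2/4 = 2.8
  S = [[9.2, 0.6],
 [0.6, 2.8]].

Step 3 — invert S. det(S) = 9.2·2.8 - (0.6)² = 25.4.
  S^{-1} = (1/det) · [[d, -b], [-b, a]] = [[0.1102, -0.0236],
 [-0.0236, 0.3622]].

Step 4 — quadratic form (x̄ - mu_0)^T · S^{-1} · (x̄ - mu_0):
  S^{-1} · (x̄ - mu_0) = (-0.2756, -0.4409),
  (x̄ - mu_0)^T · [...] = (-2.8)·(-0.2756) + (-1.4)·(-0.4409) = 1.389.

Step 5 — scale by n: T² = 5 · 1.389 = 6.9449.

T² ≈ 6.9449


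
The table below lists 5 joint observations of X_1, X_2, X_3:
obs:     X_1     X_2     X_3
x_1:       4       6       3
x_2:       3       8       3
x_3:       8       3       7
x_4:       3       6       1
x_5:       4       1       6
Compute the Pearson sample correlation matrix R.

Step 1 — column means:
  mean(X_1) = (4 + 3 + 8 + 3 + 4) / 5 = 22/5 = 4.4
  mean(X_2) = (6 + 8 + 3 + 6 + 1) / 5 = 24/5 = 4.8
  mean(X_3) = (3 + 3 + 7 + 1 + 6) / 5 = 20/5 = 4

Step 2 — sample variances and covariances s[i,j] = (1/(n-1)) · Σ_k (x_{k,i} - mean_i) · (x_{k,j} - mean_j), with n-1 = 4:
  s[X_1,X_1] = ((-0.4)·(-0.4) + (-1.4)·(-1.4) + (3.6)·(3.6) + (-1.4)·(-1.4) + (-0.4)·(-0.4)) / 4 = 17.2/4 = 4.3
  s[X_1,X_2] = ((-0.4)·(1.2) + (-1.4)·(3.2) + (3.6)·(-1.8) + (-1.4)·(1.2) + (-0.4)·(-3.8)) / 4 = -11.6/4 = -2.9
  s[X_1,X_3] = ((-0.4)·(-1) + (-1.4)·(-1) + (3.6)·(3) + (-1.4)·(-3) + (-0.4)·(2)) / 4 = 16/4 = 4
  s[X_2,X_2] = ((1.2)·(1.2) + (3.2)·(3.2) + (-1.8)·(-1.8) + (1.2)·(1.2) + (-3.8)·(-3.8)) / 4 = 30.8/4 = 7.7
  s[X_2,X_3] = ((1.2)·(-1) + (3.2)·(-1) + (-1.8)·(3) + (1.2)·(-3) + (-3.8)·(2)) / 4 = -21/4 = -5.25
  s[X_3,X_3] = ((-1)·(-1) + (-1)·(-1) + (3)·(3) + (-3)·(-3) + (2)·(2)) / 4 = 24/4 = 6
  Sample standard deviations s_i = √(s[i,i]):
  s(X_1) = √(4.3) = 2.0736
  s(X_2) = √(7.7) = 2.7749
  s(X_3) = √(6) = 2.4495

Step 3 — r_{ij} = s_{ij} / (s_i · s_j):
  r[X_1,X_1] = 1 (diagonal).
  r[X_1,X_2] = -2.9 / (2.0736 · 2.7749) = -2.9 / 5.7541 = -0.504
  r[X_1,X_3] = 4 / (2.0736 · 2.4495) = 4 / 5.0794 = 0.7875
  r[X_2,X_2] = 1 (diagonal).
  r[X_2,X_3] = -5.25 / (2.7749 · 2.4495) = -5.25 / 6.7971 = -0.7724
  r[X_3,X_3] = 1 (diagonal).

R is symmetric with unit diagonal. Assembling:

R = [[1, -0.504, 0.7875],
 [-0.504, 1, -0.7724],
 [0.7875, -0.7724, 1]]


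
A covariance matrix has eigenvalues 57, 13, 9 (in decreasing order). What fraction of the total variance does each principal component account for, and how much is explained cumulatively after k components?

Step 1 — total variance = trace(Sigma) = Σ λ_i = 57 + 13 + 9 = 79.

Step 2 — fraction explained by component i = λ_i / Σ λ:
  PC1: 57/79 = 0.7215
  PC2: 13/79 = 0.1646
  PC3: 9/79 = 0.1139

Step 3 — cumulative fraction after k components = (λ_1 + ... + λ_k) / Σ λ:
  k = 1: 57/79 = 0.7215
  k = 2: (57 + 13)/79 = 70/79 = 0.8861
  k = 3: (57 + 13 + 9)/79 = 79/79 = 1

Summary (fraction, with percent):

explained: PC1 0.7215 (72.15%), PC2 0.1646 (16.46%), PC3 0.1139 (11.39%);  cumulative: 0.7215, 0.8861, 1


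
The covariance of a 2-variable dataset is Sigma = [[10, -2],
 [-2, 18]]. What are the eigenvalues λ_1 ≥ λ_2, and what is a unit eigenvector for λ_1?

Step 1 — characteristic polynomial of 2×2 Sigma:
  det(Sigma - λI) = λ² - trace · λ + det = 0.
  trace = 10 + 18 = 28, det = 10·18 - (-2)² = 176.
Step 2 — discriminant:
  Δ = trace² - 4·det = 784 - 704 = 80.
Step 3 — eigenvalues:
  λ = (trace ± √Δ)/2 = (28 ± 8.9443)/2,
  λ_1 = 18.4721,  λ_2 = 9.5279.

Step 4 — unit eigenvector for λ_1: solve (Sigma - λ_1 I)v = 0. First row:
  (10 - 18.4721)·v_x + (-2)·v_y = 0, i.e. (-8.4721)·v_x + (-2)·v_y = 0,
  so v ∝ (b, λ_1 - a) = (-2, 8.4721); multiply by -1 so the first entry is positive: u = (2, -8.4721).
  ||u|| = √((2)² + (-8.4721)²) = √(75.7771) ≈ 8.705,
  v_1 = u/||u|| ≈ (0.2298, -0.9732) (||v_1|| = 1).

λ_1 = 18.4721,  λ_2 = 9.5279;  v_1 ≈ (0.2298, -0.9732)


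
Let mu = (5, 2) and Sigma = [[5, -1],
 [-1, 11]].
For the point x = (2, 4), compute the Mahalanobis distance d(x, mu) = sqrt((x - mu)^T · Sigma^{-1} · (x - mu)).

Step 1 — centre the observation: (x - mu) = (-3, 2).

Step 2 — invert Sigma. det(Sigma) = 5·11 - (-1)² = 54.
  Sigma^{-1} = (1/det) · [[d, -b], [-b, a]] = [[0.2037, 0.0185],
 [0.0185, 0.0926]].

Step 3 — form the quadratic (x - mu)^T · Sigma^{-1} · (x - mu):
  Sigma^{-1} · (x - mu) = (-0.5741, 0.1296).
  (x - mu)^T · [Sigma^{-1} · (x - mu)] = (-3)·(-0.5741) + (2)·(0.1296) = 1.9815.

Step 4 — take square root: d = √(1.9815) ≈ 1.4077.

d(x, mu) = √(1.9815) ≈ 1.4077


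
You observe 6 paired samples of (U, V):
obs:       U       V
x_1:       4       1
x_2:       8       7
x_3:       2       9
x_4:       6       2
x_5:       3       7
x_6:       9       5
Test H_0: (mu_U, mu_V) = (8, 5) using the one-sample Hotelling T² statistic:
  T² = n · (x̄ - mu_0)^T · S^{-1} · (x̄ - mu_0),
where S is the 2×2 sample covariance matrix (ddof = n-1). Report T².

Step 1 — sample mean vector:
  mean(U) = (4 + 8 + 2 + 6 + 3 + 9) / 6 = 32/6 = 5.3333
  mean(V) = (1 + 7 + 9 + 2 + 7 + 5) / 6 = 31/6 = 5.1667
  x̄ = (5.3333, 5.1667),  deviation x̄ - mu_0 = (5.3333, 5.1667) - (8, 5) = (-2.6667, 0.1667).

Step 2 — sample covariance matrix, S[i,j] = (1/(n-1)) · Σ_k (x_{k,i} - mean_i) · (x_{k,j} - mean_j), divisor n-1 = 5:
  S[U,U] = ((-1.3333)·(-1.3333) + (2.6667)·(2.6667) + (-3.3333)·(-3.3333) + (0.6667)·(0.6667) + (-2.3333)·(-2.3333) + (3.6667)·(3.6667)) / 5 = 39.3333/5 = 7.8667
  S[U,V] = ((-1.3333)·(-4.1667) + (2.6667)·(1.8333) + (-3.3333)·(3.8333) + (0.6667)·(-3.1667) + (-2.3333)·(1.8333) + (3.6667)·(-0.1667)) / 5 = -9.3333/5 = -1.8667
  S[V,V] = ((-4.1667)·(-4.1667) + (1.8333)·(1.8333) + (3.8333)·(3.8333) + (-3.1667)·(-3.1667) + (1.8333)·(1.8333) + (-0.1667)·(-0.1667)) / 5 = 48.8333/5 = 9.7667
  S = [[7.8667, -1.8667],
 [-1.8667, 9.7667]].

Step 3 — invert S. det(S) = 7.8667·9.7667 - (-1.8667)² = 73.3467.
  S^{-1} = (1/det) · [[d, -b], [-b, a]] = [[0.1332, 0.0254],
 [0.0254, 0.1073]].

Step 4 — quadratic form (x̄ - mu_0)^T · S^{-1} · (x̄ - mu_0):
  S^{-1} · (x̄ - mu_0) = (-0.3508, -0.05),
  (x̄ - mu_0)^T · [...] = (-2.6667)·(-0.3508) + (0.1667)·(-0.05) = 0.9273.

Step 5 — scale by n: T² = 6 · 0.9273 = 5.5635.

T² ≈ 5.5635


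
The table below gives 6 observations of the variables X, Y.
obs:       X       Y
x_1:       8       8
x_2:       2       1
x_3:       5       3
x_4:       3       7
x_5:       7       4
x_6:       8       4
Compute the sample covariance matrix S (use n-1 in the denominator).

Step 1 — column means:
  mean(X) = (8 + 2 + 5 + 3 + 7 + 8) / 6 = 33/6 = 5.5
  mean(Y) = (8 + 1 + 3 + 7 + 4 + 4) / 6 = 27/6 = 4.5

Step 2 — sample covariance S[i,j] = (1/(n-1)) · Σ_k (x_{k,i} - mean_i) · (x_{k,j} - mean_j), with n-1 = 5.
  S[X,X] = ((2.5)·(2.5) + (-3.5)·(-3.5) + (-0.5)·(-0.5) + (-2.5)·(-2.5) + (1.5)·(1.5) + (2.5)·(2.5)) / 5 = 33.5/5 = 6.7
  S[X,Y] = ((2.5)·(3.5) + (-3.5)·(-3.5) + (-0.5)·(-1.5) + (-2.5)·(2.5) + (1.5)·(-0.5) + (2.5)·(-0.5)) / 5 = 13.5/5 = 2.7
  S[Y,Y] = ((3.5)·(3.5) + (-3.5)·(-3.5) + (-1.5)·(-1.5) + (2.5)·(2.5) + (-0.5)·(-0.5) + (-0.5)·(-0.5)) / 5 = 33.5/5 = 6.7

S is symmetric (S[j,i] = S[i,j]). Assembling:

S = [[6.7, 2.7],
 [2.7, 6.7]]


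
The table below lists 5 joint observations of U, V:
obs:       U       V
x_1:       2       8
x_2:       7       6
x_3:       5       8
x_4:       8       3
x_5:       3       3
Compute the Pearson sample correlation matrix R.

Step 1 — column means:
  mean(U) = (2 + 7 + 5 + 8 + 3) / 5 = 25/5 = 5
  mean(V) = (8 + 6 + 8 + 3 + 3) / 5 = 28/5 = 5.6

Step 2 — sample variances and covariances s[i,j] = (1/(n-1)) · Σ_k (x_{k,i} - mean_i) · (x_{k,j} - mean_j), with n-1 = 4:
  s[U,U] = ((-3)·(-3) + (2)·(2) + (0)·(0) + (3)·(3) + (-2)·(-2)) / 4 = 26/4 = 6.5
  s[U,V] = ((-3)·(2.4) + (2)·(0.4) + (0)·(2.4) + (3)·(-2.6) + (-2)·(-2.6)) / 4 = -9/4 = -2.25
  s[V,V] = ((2.4)·(2.4) + (0.4)·(0.4) + (2.4)·(2.4) + (-2.6)·(-2.6) + (-2.6)·(-2.6)) / 4 = 25.2/4 = 6.3
  Sample standard deviations s_i = √(s[i,i]):
  s(U) = √(6.5) = 2.5495
  s(V) = √(6.3) = 2.51

Step 3 — r_{ij} = s_{ij} / (s_i · s_j):
  r[U,U] = 1 (diagonal).
  r[U,V] = -2.25 / (2.5495 · 2.51) = -2.25 / 6.3992 = -0.3516
  r[V,V] = 1 (diagonal).

R is symmetric with unit diagonal. Assembling:

R = [[1, -0.3516],
 [-0.3516, 1]]


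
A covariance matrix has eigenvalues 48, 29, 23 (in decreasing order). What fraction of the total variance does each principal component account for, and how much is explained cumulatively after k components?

Step 1 — total variance = trace(Sigma) = Σ λ_i = 48 + 29 + 23 = 100.

Step 2 — fraction explained by component i = λ_i / Σ λ:
  PC1: 48/100 = 0.48
  PC2: 29/100 = 0.29
  PC3: 23/100 = 0.23

Step 3 — cumulative fraction after k components = (λ_1 + ... + λ_k) / Σ λ:
  k = 1: 48/100 = 0.48
  k = 2: (48 + 29)/100 = 77/100 = 0.77
  k = 3: (48 + 29 + 23)/100 = 100/100 = 1

Summary (fraction, with percent):

explained: PC1 0.48 (48%), PC2 0.29 (29%), PC3 0.23 (23%);  cumulative: 0.48, 0.77, 1


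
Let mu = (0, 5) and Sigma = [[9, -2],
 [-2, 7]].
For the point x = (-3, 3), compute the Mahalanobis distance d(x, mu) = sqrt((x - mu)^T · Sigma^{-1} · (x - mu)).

Step 1 — centre the observation: (x - mu) = (-3, -2).

Step 2 — invert Sigma. det(Sigma) = 9·7 - (-2)² = 59.
  Sigma^{-1} = (1/det) · [[d, -b], [-b, a]] = [[0.1186, 0.0339],
 [0.0339, 0.1525]].

Step 3 — form the quadratic (x - mu)^T · Sigma^{-1} · (x - mu):
  Sigma^{-1} · (x - mu) = (-0.4237, -0.4068).
  (x - mu)^T · [Sigma^{-1} · (x - mu)] = (-3)·(-0.4237) + (-2)·(-0.4068) = 2.0847.

Step 4 — take square root: d = √(2.0847) ≈ 1.4439.

d(x, mu) = √(2.0847) ≈ 1.4439


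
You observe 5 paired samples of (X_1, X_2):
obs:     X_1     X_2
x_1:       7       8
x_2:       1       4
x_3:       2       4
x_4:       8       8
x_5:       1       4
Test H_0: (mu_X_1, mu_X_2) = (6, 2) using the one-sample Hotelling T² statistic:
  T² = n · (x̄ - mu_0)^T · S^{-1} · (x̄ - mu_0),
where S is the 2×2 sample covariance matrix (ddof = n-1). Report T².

Step 1 — sample mean vector:
  mean(X_1) = (7 + 1 + 2 + 8 + 1) / 5 = 19/5 = 3.8
  mean(X_2) = (8 + 4 + 4 + 8 + 4) / 5 = 28/5 = 5.6
  x̄ = (3.8, 5.6),  deviation x̄ - mu_0 = (3.8, 5.6) - (6, 2) = (-2.2, 3.6).

Step 2 — sample covariance matrix, S[i,j] = (1/(n-1)) · Σ_k (x_{k,i} - mean_i) · (x_{k,j} - mean_j), divisor n-1 = 4:
  S[X_1,X_1] = ((3.2)·(3.2) + (-2.8)·(-2.8) + (-1.8)·(-1.8) + (4.2)·(4.2) + (-2.8)·(-2.8)) / 4 = 46.8/4 = 11.7
  S[X_1,X_2] = ((3.2)·(2.4) + (-2.8)·(-1.6) + (-1.8)·(-1.6) + (4.2)·(2.4) + (-2.8)·(-1.6)) / 4 = 29.6/4 = 7.4
  S[X_2,X_2] = ((2.4)·(2.4) + (-1.6)·(-1.6) + (-1.6)·(-1.6) + (2.4)·(2.4) + (-1.6)·(-1.6)) / 4 = 19.2/4 = 4.8
  S = [[11.7, 7.4],
 [7.4, 4.8]].

Step 3 — invert S. det(S) = 11.7·4.8 - (7.4)² = 1.4.
  S^{-1} = (1/det) · [[d, -b], [-b, a]] = [[3.4286, -5.2857],
 [-5.2857, 8.3571]].

Step 4 — quadratic form (x̄ - mu_0)^T · S^{-1} · (x̄ - mu_0):
  S^{-1} · (x̄ - mu_0) = (-26.5714, 41.7143),
  (x̄ - mu_0)^T · [...] = (-2.2)·(-26.5714) + (3.6)·(41.7143) = 208.6286.

Step 5 — scale by n: T² = 5 · 208.6286 = 1043.1429.

T² ≈ 1043.1429


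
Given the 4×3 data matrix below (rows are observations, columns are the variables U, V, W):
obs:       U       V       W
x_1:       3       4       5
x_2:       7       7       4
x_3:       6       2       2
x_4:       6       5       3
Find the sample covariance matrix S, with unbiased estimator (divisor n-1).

Step 1 — column means:
  mean(U) = (3 + 7 + 6 + 6) / 4 = 22/4 = 5.5
  mean(V) = (4 + 7 + 2 + 5) / 4 = 18/4 = 4.5
  mean(W) = (5 + 4 + 2 + 3) / 4 = 14/4 = 3.5

Step 2 — sample covariance S[i,j] = (1/(n-1)) · Σ_k (x_{k,i} - mean_i) · (x_{k,j} - mean_j), with n-1 = 3.
  S[U,U] = ((-2.5)·(-2.5) + (1.5)·(1.5) + (0.5)·(0.5) + (0.5)·(0.5)) / 3 = 9/3 = 3
  S[U,V] = ((-2.5)·(-0.5) + (1.5)·(2.5) + (0.5)·(-2.5) + (0.5)·(0.5)) / 3 = 4/3 = 1.3333
  S[U,W] = ((-2.5)·(1.5) + (1.5)·(0.5) + (0.5)·(-1.5) + (0.5)·(-0.5)) / 3 = -4/3 = -1.3333
  S[V,V] = ((-0.5)·(-0.5) + (2.5)·(2.5) + (-2.5)·(-2.5) + (0.5)·(0.5)) / 3 = 13/3 = 4.3333
  S[V,W] = ((-0.5)·(1.5) + (2.5)·(0.5) + (-2.5)·(-1.5) + (0.5)·(-0.5)) / 3 = 4/3 = 1.3333
  S[W,W] = ((1.5)·(1.5) + (0.5)·(0.5) + (-1.5)·(-1.5) + (-0.5)·(-0.5)) / 3 = 5/3 = 1.6667

S is symmetric (S[j,i] = S[i,j]). Assembling:

S = [[3, 1.3333, -1.3333],
 [1.3333, 4.3333, 1.3333],
 [-1.3333, 1.3333, 1.6667]]


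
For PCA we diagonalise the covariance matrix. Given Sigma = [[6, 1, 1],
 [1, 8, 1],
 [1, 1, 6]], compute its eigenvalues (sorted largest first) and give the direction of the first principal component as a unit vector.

Step 1 — characteristic polynomial p(λ) = det(λI - Sigma) = λ³ - tr·λ² + c_1·λ - det, where tr = trace, c_1 = sum of the principal 2×2 minors, det = det(Sigma):
  tr = 6 + 8 + 6 = 20,
  c_1 = (6·8 - (1)²) + (6·6 - (1)²) + (8·6 - (1)²) = 47 + 35 + 47 = 129,
  det = 6·(8·6 - (1)²) - (1)·((1)·6 - (1)·(1)) + (1)·((1)·(1) - 8·(1)) = 6·(47) - (1)·(5) + (1)·(-7) = 270.
  So p(λ) = λ³ - 20λ² + 129λ - 270.
Step 2 — look for an integer root (rational root theorem: any rational root is an integer divisor of 270). Testing λ = 5:
  p(5) = 125 - 500 + 645 - 270 = 0  ✓
  Dividing out (λ - 5): p(λ) = (λ - 5)(λ² - 15λ + 54).
Step 3 — remaining eigenvalues from the quadratic λ² - 15λ + 54 = 0:
  Δ = 15² - 4·54 = 225 - 216 = 9,  λ = (15 ± √9)/2 = (15 ± 3)/2 = 9 or 6.
  Sorted: λ_1 = 9,  λ_2 = 6,  λ_3 = 5  (check: sum = 20 = tr ✓).

Step 4 — unit eigenvector for λ_1 = 9: v spans the null space of (Sigma - λ_1 I), whose rows are
  r_1 = (-3, 1, 1),  r_2 = (1, -1, 1),  r_3 = (1, 1, -3).
  v is orthogonal to every row, so take v ∝ r_1 × r_2 = ((1)·(1) - (1)·(-1), (1)·(1) - (-3)·(1), (-3)·(-1) - (1)·(1)) = (2, 4, 2).
  Rescale (divide by 2): u = (1, 2, 1).
  ||u|| = √((1)² + (2)² + (1)²) = √(6) ≈ 2.4495,  v_1 = u/||u|| ≈ (0.4082, 0.8165, 0.4082) (||v_1|| = 1).

λ_1 = 9,  λ_2 = 6,  λ_3 = 5;  v_1 ≈ (0.4082, 0.8165, 0.4082)


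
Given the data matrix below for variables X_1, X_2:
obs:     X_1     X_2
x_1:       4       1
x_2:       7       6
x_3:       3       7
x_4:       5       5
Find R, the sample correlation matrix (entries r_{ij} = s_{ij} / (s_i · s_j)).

Step 1 — column means:
  mean(X_1) = (4 + 7 + 3 + 5) / 4 = 19/4 = 4.75
  mean(X_2) = (1 + 6 + 7 + 5) / 4 = 19/4 = 4.75

Step 2 — sample variances and covariances s[i,j] = (1/(n-1)) · Σ_k (x_{k,i} - mean_i) · (x_{k,j} - mean_j), with n-1 = 3:
  s[X_1,X_1] = ((-0.75)·(-0.75) + (2.25)·(2.25) + (-1.75)·(-1.75) + (0.25)·(0.25)) / 3 = 8.75/3 = 2.9167
  s[X_1,X_2] = ((-0.75)·(-3.75) + (2.25)·(1.25) + (-1.75)·(2.25) + (0.25)·(0.25)) / 3 = 1.75/3 = 0.5833
  s[X_2,X_2] = ((-3.75)·(-3.75) + (1.25)·(1.25) + (2.25)·(2.25) + (0.25)·(0.25)) / 3 = 20.75/3 = 6.9167
  Sample standard deviations s_i = √(s[i,i]):
  s(X_1) = √(2.9167) = 1.7078
  s(X_2) = √(6.9167) = 2.63

Step 3 — r_{ij} = s_{ij} / (s_i · s_j):
  r[X_1,X_1] = 1 (diagonal).
  r[X_1,X_2] = 0.5833 / (1.7078 · 2.63) = 0.5833 / 4.4915 = 0.1299
  r[X_2,X_2] = 1 (diagonal).

R is symmetric with unit diagonal. Assembling:

R = [[1, 0.1299],
 [0.1299, 1]]


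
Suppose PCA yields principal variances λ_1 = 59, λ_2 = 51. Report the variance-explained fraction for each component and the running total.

Step 1 — total variance = trace(Sigma) = Σ λ_i = 59 + 51 = 110.

Step 2 — fraction explained by component i = λ_i / Σ λ:
  PC1: 59/110 = 0.5364
  PC2: 51/110 = 0.4636

Step 3 — cumulative fraction after k components = (λ_1 + ... + λ_k) / Σ λ:
  k = 1: 59/110 = 0.5364
  k = 2: (59 + 51)/110 = 110/110 = 1

Summary (fraction, with percent):

explained: PC1 0.5364 (53.64%), PC2 0.4636 (46.36%);  cumulative: 0.5364, 1


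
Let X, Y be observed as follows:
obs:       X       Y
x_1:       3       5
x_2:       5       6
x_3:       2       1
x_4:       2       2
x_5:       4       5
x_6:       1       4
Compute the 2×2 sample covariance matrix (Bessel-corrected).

Step 1 — column means:
  mean(X) = (3 + 5 + 2 + 2 + 4 + 1) / 6 = 17/6 = 2.8333
  mean(Y) = (5 + 6 + 1 + 2 + 5 + 4) / 6 = 23/6 = 3.8333

Step 2 — sample covariance S[i,j] = (1/(n-1)) · Σ_k (x_{k,i} - mean_i) · (x_{k,j} - mean_j), with n-1 = 5.
  S[X,X] = ((0.1667)·(0.1667) + (2.1667)·(2.1667) + (-0.8333)·(-0.8333) + (-0.8333)·(-0.8333) + (1.1667)·(1.1667) + (-1.8333)·(-1.8333)) / 5 = 10.8333/5 = 2.1667
  S[X,Y] = ((0.1667)·(1.1667) + (2.1667)·(2.1667) + (-0.8333)·(-2.8333) + (-0.8333)·(-1.8333) + (1.1667)·(1.1667) + (-1.8333)·(0.1667)) / 5 = 9.8333/5 = 1.9667
  S[Y,Y] = ((1.1667)·(1.1667) + (2.1667)·(2.1667) + (-2.8333)·(-2.8333) + (-1.8333)·(-1.8333) + (1.1667)·(1.1667) + (0.1667)·(0.1667)) / 5 = 18.8333/5 = 3.7667

S is symmetric (S[j,i] = S[i,j]). Assembling:

S = [[2.1667, 1.9667],
 [1.9667, 3.7667]]


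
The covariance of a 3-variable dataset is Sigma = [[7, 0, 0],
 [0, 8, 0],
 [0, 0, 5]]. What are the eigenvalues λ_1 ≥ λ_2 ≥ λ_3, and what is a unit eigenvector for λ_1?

Step 1 — characteristic polynomial p(λ) = det(λI - Sigma) = λ³ - tr·λ² + c_1·λ - det, where tr = trace, c_1 = sum of the principal 2×2 minors, det = det(Sigma):
  tr = 7 + 8 + 5 = 20,
  c_1 = (7·8 - (0)²) + (7·5 - (0)²) + (8·5 - (0)²) = 56 + 35 + 40 = 131,
  det = 7·(8·5 - (0)²) - (0)·((0)·5 - (0)·(0)) + (0)·((0)·(0) - 8·(0)) = 7·(40) - (0)·(0) + (0)·(0) = 280.
  So p(λ) = λ³ - 20λ² + 131λ - 280.
Step 2 — look for an integer root (rational root theorem: any rational root is an integer divisor of 280). Testing λ = 5:
  p(5) = 125 - 500 + 655 - 280 = 0  ✓
  Dividing out (λ - 5): p(λ) = (λ - 5)(λ² - 15λ + 56).
Step 3 — remaining eigenvalues from the quadratic λ² - 15λ + 56 = 0:
  Δ = 15² - 4·56 = 225 - 224 = 1,  λ = (15 ± √1)/2 = (15 ± 1)/2 = 8 or 7.
  Sorted: λ_1 = 8,  λ_2 = 7,  λ_3 = 5  (check: sum = 20 = tr ✓).

Step 4 — unit eigenvector for λ_1 = 8: v spans the null space of (Sigma - λ_1 I), whose rows are
  r_1 = (-1, 0, 0),  r_2 = (0, 0, 0),  r_3 = (0, 0, -3).
  v is orthogonal to every row, so take v ∝ r_1 × r_3 = ((0)·(-3) - (0)·(0), (0)·(0) - (-1)·(-3), (-1)·(0) - (0)·(0)) = (0, -3, 0).
  Rescale (divide by 3; multiply by -1 so the first nonzero entry is positive): u = (0, 1, 0).
  ||u|| = √((0)² + (1)² + (0)²) = √(1) = 1,  v_1 = u/||u|| ≈ (0, 1, 0) (||v_1|| = 1).

λ_1 = 8,  λ_2 = 7,  λ_3 = 5;  v_1 ≈ (0, 1, 0)


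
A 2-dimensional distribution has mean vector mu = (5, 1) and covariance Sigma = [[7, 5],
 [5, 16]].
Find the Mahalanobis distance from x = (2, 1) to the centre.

Step 1 — centre the observation: (x - mu) = (-3, 0).

Step 2 — invert Sigma. det(Sigma) = 7·16 - (5)² = 87.
  Sigma^{-1} = (1/det) · [[d, -b], [-b, a]] = [[0.1839, -0.0575],
 [-0.0575, 0.0805]].

Step 3 — form the quadratic (x - mu)^T · Sigma^{-1} · (x - mu):
  Sigma^{-1} · (x - mu) = (-0.5517, 0.1724).
  (x - mu)^T · [Sigma^{-1} · (x - mu)] = (-3)·(-0.5517) + (0)·(0.1724) = 1.6552.

Step 4 — take square root: d = √(1.6552) ≈ 1.2865.

d(x, mu) = √(1.6552) ≈ 1.2865


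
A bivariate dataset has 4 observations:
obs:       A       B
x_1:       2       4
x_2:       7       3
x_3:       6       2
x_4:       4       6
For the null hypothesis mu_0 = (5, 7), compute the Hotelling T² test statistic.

Step 1 — sample mean vector:
  mean(A) = (2 + 7 + 6 + 4) / 4 = 19/4 = 4.75
  mean(B) = (4 + 3 + 2 + 6) / 4 = 15/4 = 3.75
  x̄ = (4.75, 3.75),  deviation x̄ - mu_0 = (4.75, 3.75) - (5, 7) = (-0.25, -3.25).

Step 2 — sample covariance matrix, S[i,j] = (1/(n-1)) · Σ_k (x_{k,i} - mean_i) · (x_{k,j} - mean_j), divisor n-1 = 3:
  S[A,A] = ((-2.75)·(-2.75) + (2.25)·(2.25) + (1.25)·(1.25) + (-0.75)·(-0.75)) / 3 = 14.75/3 = 4.9167
  S[A,B] = ((-2.75)·(0.25) + (2.25)·(-0.75) + (1.25)·(-1.75) + (-0.75)·(2.25)) / 3 = -6.25/3 = -2.0833
  S[B,B] = ((0.25)·(0.25) + (-0.75)·(-0.75) + (-1.75)·(-1.75) + (2.25)·(2.25)) / 3 = 8.75/3 = 2.9167
  S = [[4.9167, -2.0833],
 [-2.0833, 2.9167]].

Step 3 — invert S. det(S) = 4.9167·2.9167 - (-2.0833)² = 10.
  S^{-1} = (1/det) · [[d, -b], [-b, a]] = [[0.2917, 0.2083],
 [0.2083, 0.4917]].

Step 4 — quadratic form (x̄ - mu_0)^T · S^{-1} · (x̄ - mu_0):
  S^{-1} · (x̄ - mu_0) = (-0.75, -1.65),
  (x̄ - mu_0)^T · [...] = (-0.25)·(-0.75) + (-3.25)·(-1.65) = 5.55.

Step 5 — scale by n: T² = 4 · 5.55 = 22.2.

T² ≈ 22.2


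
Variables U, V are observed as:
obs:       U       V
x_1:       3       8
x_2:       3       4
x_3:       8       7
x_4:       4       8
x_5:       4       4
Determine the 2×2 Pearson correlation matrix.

Step 1 — column means:
  mean(U) = (3 + 3 + 8 + 4 + 4) / 5 = 22/5 = 4.4
  mean(V) = (8 + 4 + 7 + 8 + 4) / 5 = 31/5 = 6.2

Step 2 — sample variances and covariances s[i,j] = (1/(n-1)) · Σ_k (x_{k,i} - mean_i) · (x_{k,j} - mean_j), with n-1 = 4:
  s[U,U] = ((-1.4)·(-1.4) + (-1.4)·(-1.4) + (3.6)·(3.6) + (-0.4)·(-0.4) + (-0.4)·(-0.4)) / 4 = 17.2/4 = 4.3
  s[U,V] = ((-1.4)·(1.8) + (-1.4)·(-2.2) + (3.6)·(0.8) + (-0.4)·(1.8) + (-0.4)·(-2.2)) / 4 = 3.6/4 = 0.9
  s[V,V] = ((1.8)·(1.8) + (-2.2)·(-2.2) + (0.8)·(0.8) + (1.8)·(1.8) + (-2.2)·(-2.2)) / 4 = 16.8/4 = 4.2
  Sample standard deviations s_i = √(s[i,i]):
  s(U) = √(4.3) = 2.0736
  s(V) = √(4.2) = 2.0494

Step 3 — r_{ij} = s_{ij} / (s_i · s_j):
  r[U,U] = 1 (diagonal).
  r[U,V] = 0.9 / (2.0736 · 2.0494) = 0.9 / 4.2497 = 0.2118
  r[V,V] = 1 (diagonal).

R is symmetric with unit diagonal. Assembling:

R = [[1, 0.2118],
 [0.2118, 1]]


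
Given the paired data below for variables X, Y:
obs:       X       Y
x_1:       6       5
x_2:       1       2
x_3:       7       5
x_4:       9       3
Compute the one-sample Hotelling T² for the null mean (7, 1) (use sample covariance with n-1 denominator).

Step 1 — sample mean vector:
  mean(X) = (6 + 1 + 7 + 9) / 4 = 23/4 = 5.75
  mean(Y) = (5 + 2 + 5 + 3) / 4 = 15/4 = 3.75
  x̄ = (5.75, 3.75),  deviation x̄ - mu_0 = (5.75, 3.75) - (7, 1) = (-1.25, 2.75).

Step 2 — sample covariance matrix, S[i,j] = (1/(n-1)) · Σ_k (x_{k,i} - mean_i) · (x_{k,j} - mean_j), divisor n-1 = 3:
  S[X,X] = ((0.25)·(0.25) + (-4.75)·(-4.75) + (1.25)·(1.25) + (3.25)·(3.25)) / 3 = 34.75/3 = 11.5833
  S[X,Y] = ((0.25)·(1.25) + (-4.75)·(-1.75) + (1.25)·(1.25) + (3.25)·(-0.75)) / 3 = 7.75/3 = 2.5833
  S[Y,Y] = ((1.25)·(1.25) + (-1.75)·(-1.75) + (1.25)·(1.25) + (-0.75)·(-0.75)) / 3 = 6.75/3 = 2.25
  S = [[11.5833, 2.5833],
 [2.5833, 2.25]].

Step 3 — invert S. det(S) = 11.5833·2.25 - (2.5833)² = 19.3889.
  S^{-1} = (1/det) · [[d, -b], [-b, a]] = [[0.116, -0.1332],
 [-0.1332, 0.5974]].

Step 4 — quadratic form (x̄ - mu_0)^T · S^{-1} · (x̄ - mu_0):
  S^{-1} · (x̄ - mu_0) = (-0.5115, 1.8095),
  (x̄ - mu_0)^T · [...] = (-1.25)·(-0.5115) + (2.75)·(1.8095) = 5.6153.

Step 5 — scale by n: T² = 4 · 5.6153 = 22.4613.

T² ≈ 22.4613


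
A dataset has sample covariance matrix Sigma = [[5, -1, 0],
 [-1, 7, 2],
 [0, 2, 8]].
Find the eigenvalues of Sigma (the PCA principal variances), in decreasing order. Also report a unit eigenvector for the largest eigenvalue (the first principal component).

Step 1 — characteristic polynomial p(λ) = det(λI - Sigma) = λ³ - tr·λ² + c_1·λ - det, where tr = trace, c_1 = sum of the principal 2×2 minors, det = det(Sigma):
  tr = 5 + 7 + 8 = 20,
  c_1 = (5·7 - (-1)²) + (5·8 - (0)²) + (7·8 - (2)²) = 34 + 40 + 52 = 126,
  det = 5·(7·8 - (2)²) - (-1)·((-1)·8 - (2)·(0)) + (0)·((-1)·(2) - 7·(0)) = 5·(52) - (-1)·(-8) + (0)·(-2) = 252.
  So p(λ) = λ³ - 20λ² + 126λ - 252.
Step 2 — look for an integer root (rational root theorem: any rational root is an integer divisor of 252). Testing λ = 6:
  p(6) = 216 - 720 + 756 - 252 = 0  ✓
  Dividing out (λ - 6): p(λ) = (λ - 6)(λ² - 14λ + 42).
Step 3 — remaining eigenvalues from the quadratic λ² - 14λ + 42 = 0:
  Δ = 14² - 4·42 = 196 - 168 = 28,  λ = (14 ± √28)/2 = (14 ± 5.2915)/2 ≈ 9.6458 or 4.3542.
  Sorted: λ_1 = 9.6458,  λ_2 = 6,  λ_3 = 4.3542  (check: sum = 20 = tr ✓).

Step 4 — unit eigenvector for λ_1 ≈ 9.6458: v spans the null space of (Sigma - λ_1 I), whose rows are
  r_1 = (-4.6458, -1, 0),  r_2 = (-1, -2.6458, 2),  r_3 = (0, 2, -1.6458).
  v is orthogonal to every row, so take v ∝ r_1 × r_2 = ((-1)·(2) - (0)·(-2.6458), (0)·(-1) - (-4.6458)·(2), (-4.6458)·(-2.6458) - (-1)·(-1)) ≈ (-2, 9.2915, 11.2915).
  Rescale (multiply by -1 so the first nonzero entry is positive): u = (2, -9.2915, -11.2915).
  ||u|| = √((2)² + (-9.2915)² + (-11.2915)²) = √(217.8301) ≈ 14.7591,  v_1 = u/||u|| ≈ (0.1355, -0.6295, -0.7651) (||v_1|| = 1).

λ_1 = 9.6458,  λ_2 = 6,  λ_3 = 4.3542;  v_1 ≈ (0.1355, -0.6295, -0.7651)


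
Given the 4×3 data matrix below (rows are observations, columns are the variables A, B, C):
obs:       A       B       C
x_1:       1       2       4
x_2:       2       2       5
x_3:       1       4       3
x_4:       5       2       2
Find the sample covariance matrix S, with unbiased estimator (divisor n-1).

Step 1 — column means:
  mean(A) = (1 + 2 + 1 + 5) / 4 = 9/4 = 2.25
  mean(B) = (2 + 2 + 4 + 2) / 4 = 10/4 = 2.5
  mean(C) = (4 + 5 + 3 + 2) / 4 = 14/4 = 3.5

Step 2 — sample covariance S[i,j] = (1/(n-1)) · Σ_k (x_{k,i} - mean_i) · (x_{k,j} - mean_j), with n-1 = 3.
  S[A,A] = ((-1.25)·(-1.25) + (-0.25)·(-0.25) + (-1.25)·(-1.25) + (2.75)·(2.75)) / 3 = 10.75/3 = 3.5833
  S[A,B] = ((-1.25)·(-0.5) + (-0.25)·(-0.5) + (-1.25)·(1.5) + (2.75)·(-0.5)) / 3 = -2.5/3 = -0.8333
  S[A,C] = ((-1.25)·(0.5) + (-0.25)·(1.5) + (-1.25)·(-0.5) + (2.75)·(-1.5)) / 3 = -4.5/3 = -1.5
  S[B,B] = ((-0.5)·(-0.5) + (-0.5)·(-0.5) + (1.5)·(1.5) + (-0.5)·(-0.5)) / 3 = 3/3 = 1
  S[B,C] = ((-0.5)·(0.5) + (-0.5)·(1.5) + (1.5)·(-0.5) + (-0.5)·(-1.5)) / 3 = -1/3 = -0.3333
  S[C,C] = ((0.5)·(0.5) + (1.5)·(1.5) + (-0.5)·(-0.5) + (-1.5)·(-1.5)) / 3 = 5/3 = 1.6667

S is symmetric (S[j,i] = S[i,j]). Assembling:

S = [[3.5833, -0.8333, -1.5],
 [-0.8333, 1, -0.3333],
 [-1.5, -0.3333, 1.6667]]


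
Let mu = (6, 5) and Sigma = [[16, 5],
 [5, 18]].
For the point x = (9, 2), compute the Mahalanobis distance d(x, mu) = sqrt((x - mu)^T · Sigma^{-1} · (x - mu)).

Step 1 — centre the observation: (x - mu) = (3, -3).

Step 2 — invert Sigma. det(Sigma) = 16·18 - (5)² = 263.
  Sigma^{-1} = (1/det) · [[d, -b], [-b, a]] = [[0.0684, -0.019],
 [-0.019, 0.0608]].

Step 3 — form the quadratic (x - mu)^T · Sigma^{-1} · (x - mu):
  Sigma^{-1} · (x - mu) = (0.2624, -0.2395).
  (x - mu)^T · [Sigma^{-1} · (x - mu)] = (3)·(0.2624) + (-3)·(-0.2395) = 1.5057.

Step 4 — take square root: d = √(1.5057) ≈ 1.2271.

d(x, mu) = √(1.5057) ≈ 1.2271


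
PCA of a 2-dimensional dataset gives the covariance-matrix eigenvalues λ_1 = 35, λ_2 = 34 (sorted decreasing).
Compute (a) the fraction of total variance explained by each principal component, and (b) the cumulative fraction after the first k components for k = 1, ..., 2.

Step 1 — total variance = trace(Sigma) = Σ λ_i = 35 + 34 = 69.

Step 2 — fraction explained by component i = λ_i / Σ λ:
  PC1: 35/69 = 0.5072
  PC2: 34/69 = 0.4928

Step 3 — cumulative fraction after k components = (λ_1 + ... + λ_k) / Σ λ:
  k = 1: 35/69 = 0.5072
  k = 2: (35 + 34)/69 = 69/69 = 1

Summary (fraction, with percent):

explained: PC1 0.5072 (50.72%), PC2 0.4928 (49.28%);  cumulative: 0.5072, 1


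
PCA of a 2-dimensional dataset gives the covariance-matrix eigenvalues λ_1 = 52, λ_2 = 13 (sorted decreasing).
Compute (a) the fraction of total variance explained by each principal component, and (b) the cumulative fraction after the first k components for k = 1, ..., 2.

Step 1 — total variance = trace(Sigma) = Σ λ_i = 52 + 13 = 65.

Step 2 — fraction explained by component i = λ_i / Σ λ:
  PC1: 52/65 = 0.8
  PC2: 13/65 = 0.2

Step 3 — cumulative fraction after k components = (λ_1 + ... + λ_k) / Σ λ:
  k = 1: 52/65 = 0.8
  k = 2: (52 + 13)/65 = 65/65 = 1

Summary (fraction, with percent):

explained: PC1 0.8 (80%), PC2 0.2 (20%);  cumulative: 0.8, 1


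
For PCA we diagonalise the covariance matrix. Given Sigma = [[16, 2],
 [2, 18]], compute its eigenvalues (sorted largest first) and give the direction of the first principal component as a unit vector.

Step 1 — characteristic polynomial of 2×2 Sigma:
  det(Sigma - λI) = λ² - trace · λ + det = 0.
  trace = 16 + 18 = 34, det = 16·18 - (2)² = 284.
Step 2 — discriminant:
  Δ = trace² - 4·det = 1156 - 1136 = 20.
Step 3 — eigenvalues:
  λ = (trace ± √Δ)/2 = (34 ± 4.4721)/2,
  λ_1 = 19.2361,  λ_2 = 14.7639.

Step 4 — unit eigenvector for λ_1: solve (Sigma - λ_1 I)v = 0. First row:
  (16 - 19.2361)·v_x + (2)·v_y = 0, i.e. (-3.2361)·v_x + (2)·v_y = 0,
  so v ∝ (b, λ_1 - a) = (2, 3.2361) = u.
  ||u|| = √((2)² + (3.2361)²) = √(14.4721) ≈ 3.8042,
  v_1 = u/||u|| ≈ (0.5257, 0.8507) (||v_1|| = 1).

λ_1 = 19.2361,  λ_2 = 14.7639;  v_1 ≈ (0.5257, 0.8507)


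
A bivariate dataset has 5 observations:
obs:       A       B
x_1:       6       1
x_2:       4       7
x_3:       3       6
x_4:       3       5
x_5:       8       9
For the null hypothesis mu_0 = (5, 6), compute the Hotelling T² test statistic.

Step 1 — sample mean vector:
  mean(A) = (6 + 4 + 3 + 3 + 8) / 5 = 24/5 = 4.8
  mean(B) = (1 + 7 + 6 + 5 + 9) / 5 = 28/5 = 5.6
  x̄ = (4.8, 5.6),  deviation x̄ - mu_0 = (4.8, 5.6) - (5, 6) = (-0.2, -0.4).

Step 2 — sample covariance matrix, S[i,j] = (1/(n-1)) · Σ_k (x_{k,i} - mean_i) · (x_{k,j} - mean_j), divisor n-1 = 4:
  S[A,A] = ((1.2)·(1.2) + (-0.8)·(-0.8) + (-1.8)·(-1.8) + (-1.8)·(-1.8) + (3.2)·(3.2)) / 4 = 18.8/4 = 4.7
  S[A,B] = ((1.2)·(-4.6) + (-0.8)·(1.4) + (-1.8)·(0.4) + (-1.8)·(-0.6) + (3.2)·(3.4)) / 4 = 4.6/4 = 1.15
  S[B,B] = ((-4.6)·(-4.6) + (1.4)·(1.4) + (0.4)·(0.4) + (-0.6)·(-0.6) + (3.4)·(3.4)) / 4 = 35.2/4 = 8.8
  S = [[4.7, 1.15],
 [1.15, 8.8]].

Step 3 — invert S. det(S) = 4.7·8.8 - (1.15)² = 40.0375.
  S^{-1} = (1/det) · [[d, -b], [-b, a]] = [[0.2198, -0.0287],
 [-0.0287, 0.1174]].

Step 4 — quadratic form (x̄ - mu_0)^T · S^{-1} · (x̄ - mu_0):
  S^{-1} · (x̄ - mu_0) = (-0.0325, -0.0412),
  (x̄ - mu_0)^T · [...] = (-0.2)·(-0.0325) + (-0.4)·(-0.0412) = 0.023.

Step 5 — scale by n: T² = 5 · 0.023 = 0.1149.

T² ≈ 0.1149


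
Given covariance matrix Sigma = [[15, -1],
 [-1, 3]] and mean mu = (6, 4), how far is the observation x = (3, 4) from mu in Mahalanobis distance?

Step 1 — centre the observation: (x - mu) = (-3, 0).

Step 2 — invert Sigma. det(Sigma) = 15·3 - (-1)² = 44.
  Sigma^{-1} = (1/det) · [[d, -b], [-b, a]] = [[0.0682, 0.0227],
 [0.0227, 0.3409]].

Step 3 — form the quadratic (x - mu)^T · Sigma^{-1} · (x - mu):
  Sigma^{-1} · (x - mu) = (-0.2045, -0.0682).
  (x - mu)^T · [Sigma^{-1} · (x - mu)] = (-3)·(-0.2045) + (0)·(-0.0682) = 0.6136.

Step 4 — take square root: d = √(0.6136) ≈ 0.7833.

d(x, mu) = √(0.6136) ≈ 0.7833


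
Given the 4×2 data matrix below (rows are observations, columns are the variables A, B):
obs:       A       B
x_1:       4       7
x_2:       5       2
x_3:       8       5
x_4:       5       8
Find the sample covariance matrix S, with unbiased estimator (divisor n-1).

Step 1 — column means:
  mean(A) = (4 + 5 + 8 + 5) / 4 = 22/4 = 5.5
  mean(B) = (7 + 2 + 5 + 8) / 4 = 22/4 = 5.5

Step 2 — sample covariance S[i,j] = (1/(n-1)) · Σ_k (x_{k,i} - mean_i) · (x_{k,j} - mean_j), with n-1 = 3.
  S[A,A] = ((-1.5)·(-1.5) + (-0.5)·(-0.5) + (2.5)·(2.5) + (-0.5)·(-0.5)) / 3 = 9/3 = 3
  S[A,B] = ((-1.5)·(1.5) + (-0.5)·(-3.5) + (2.5)·(-0.5) + (-0.5)·(2.5)) / 3 = -3/3 = -1
  S[B,B] = ((1.5)·(1.5) + (-3.5)·(-3.5) + (-0.5)·(-0.5) + (2.5)·(2.5)) / 3 = 21/3 = 7

S is symmetric (S[j,i] = S[i,j]). Assembling:

S = [[3, -1],
 [-1, 7]]


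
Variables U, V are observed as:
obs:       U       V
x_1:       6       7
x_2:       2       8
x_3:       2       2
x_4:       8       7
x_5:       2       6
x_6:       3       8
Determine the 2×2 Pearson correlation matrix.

Step 1 — column means:
  mean(U) = (6 + 2 + 2 + 8 + 2 + 3) / 6 = 23/6 = 3.8333
  mean(V) = (7 + 8 + 2 + 7 + 6 + 8) / 6 = 38/6 = 6.3333

Step 2 — sample variances and covariances s[i,j] = (1/(n-1)) · Σ_k (x_{k,i} - mean_i) · (x_{k,j} - mean_j), with n-1 = 5:
  s[U,U] = ((2.1667)·(2.1667) + (-1.8333)·(-1.8333) + (-1.8333)·(-1.8333) + (4.1667)·(4.1667) + (-1.8333)·(-1.8333) + (-0.8333)·(-0.8333)) / 5 = 32.8333/5 = 6.5667
  s[U,V] = ((2.1667)·(0.6667) + (-1.8333)·(1.6667) + (-1.8333)·(-4.3333) + (4.1667)·(0.6667) + (-1.8333)·(-0.3333) + (-0.8333)·(1.6667)) / 5 = 8.3333/5 = 1.6667
  s[V,V] = ((0.6667)·(0.6667) + (1.6667)·(1.6667) + (-4.3333)·(-4.3333) + (0.6667)·(0.6667) + (-0.3333)·(-0.3333) + (1.6667)·(1.6667)) / 5 = 25.3333/5 = 5.0667
  Sample standard deviations s_i = √(s[i,i]):
  s(U) = √(6.5667) = 2.5626
  s(V) = √(5.0667) = 2.2509

Step 3 — r_{ij} = s_{ij} / (s_i · s_j):
  r[U,U] = 1 (diagonal).
  r[U,V] = 1.6667 / (2.5626 · 2.2509) = 1.6667 / 5.7681 = 0.2889
  r[V,V] = 1 (diagonal).

R is symmetric with unit diagonal. Assembling:

R = [[1, 0.2889],
 [0.2889, 1]]


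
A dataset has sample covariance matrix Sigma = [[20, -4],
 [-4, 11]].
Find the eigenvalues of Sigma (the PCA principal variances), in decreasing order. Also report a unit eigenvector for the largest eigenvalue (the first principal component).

Step 1 — characteristic polynomial of 2×2 Sigma:
  det(Sigma - λI) = λ² - trace · λ + det = 0.
  trace = 20 + 11 = 31, det = 20·11 - (-4)² = 204.
Step 2 — discriminant:
  Δ = trace² - 4·det = 961 - 816 = 145.
Step 3 — eigenvalues:
  λ = (trace ± √Δ)/2 = (31 ± 12.0416)/2,
  λ_1 = 21.5208,  λ_2 = 9.4792.

Step 4 — unit eigenvector for λ_1: solve (Sigma - λ_1 I)v = 0. First row:
  (20 - 21.5208)·v_x + (-4)·v_y = 0, i.e. (-1.5208)·v_x + (-4)·v_y = 0,
  so v ∝ (b, λ_1 - a) = (-4, 1.5208); multiply by -1 so the first entry is positive: u = (4, -1.5208).
  ||u|| = √((4)² + (-1.5208)²) = √(18.3128) ≈ 4.2793,
  v_1 = u/||u|| ≈ (0.9347, -0.3554) (||v_1|| = 1).

λ_1 = 21.5208,  λ_2 = 9.4792;  v_1 ≈ (0.9347, -0.3554)


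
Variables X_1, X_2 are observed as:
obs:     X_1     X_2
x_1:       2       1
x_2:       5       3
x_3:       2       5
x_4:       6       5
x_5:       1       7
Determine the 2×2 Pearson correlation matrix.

Step 1 — column means:
  mean(X_1) = (2 + 5 + 2 + 6 + 1) / 5 = 16/5 = 3.2
  mean(X_2) = (1 + 3 + 5 + 5 + 7) / 5 = 21/5 = 4.2

Step 2 — sample variances and covariances s[i,j] = (1/(n-1)) · Σ_k (x_{k,i} - mean_i) · (x_{k,j} - mean_j), with n-1 = 4:
  s[X_1,X_1] = ((-1.2)·(-1.2) + (1.8)·(1.8) + (-1.2)·(-1.2) + (2.8)·(2.8) + (-2.2)·(-2.2)) / 4 = 18.8/4 = 4.7
  s[X_1,X_2] = ((-1.2)·(-3.2) + (1.8)·(-1.2) + (-1.2)·(0.8) + (2.8)·(0.8) + (-2.2)·(2.8)) / 4 = -3.2/4 = -0.8
  s[X_2,X_2] = ((-3.2)·(-3.2) + (-1.2)·(-1.2) + (0.8)·(0.8) + (0.8)·(0.8) + (2.8)·(2.8)) / 4 = 20.8/4 = 5.2
  Sample standard deviations s_i = √(s[i,i]):
  s(X_1) = √(4.7) = 2.1679
  s(X_2) = √(5.2) = 2.2804

Step 3 — r_{ij} = s_{ij} / (s_i · s_j):
  r[X_1,X_1] = 1 (diagonal).
  r[X_1,X_2] = -0.8 / (2.1679 · 2.2804) = -0.8 / 4.9437 = -0.1618
  r[X_2,X_2] = 1 (diagonal).

R is symmetric with unit diagonal. Assembling:

R = [[1, -0.1618],
 [-0.1618, 1]]


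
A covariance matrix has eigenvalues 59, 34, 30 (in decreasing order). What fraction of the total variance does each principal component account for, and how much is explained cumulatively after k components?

Step 1 — total variance = trace(Sigma) = Σ λ_i = 59 + 34 + 30 = 123.

Step 2 — fraction explained by component i = λ_i / Σ λ:
  PC1: 59/123 = 0.4797
  PC2: 34/123 = 0.2764
  PC3: 30/123 = 0.2439

Step 3 — cumulative fraction after k components = (λ_1 + ... + λ_k) / Σ λ:
  k = 1: 59/123 = 0.4797
  k = 2: (59 + 34)/123 = 93/123 = 0.7561
  k = 3: (59 + 34 + 30)/123 = 123/123 = 1

Summary (fraction, with percent):

explained: PC1 0.4797 (47.97%), PC2 0.2764 (27.64%), PC3 0.2439 (24.39%);  cumulative: 0.4797, 0.7561, 1


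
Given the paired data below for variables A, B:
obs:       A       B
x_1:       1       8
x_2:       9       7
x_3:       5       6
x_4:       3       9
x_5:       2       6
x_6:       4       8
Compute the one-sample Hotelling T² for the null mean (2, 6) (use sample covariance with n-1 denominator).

Step 1 — sample mean vector:
  mean(A) = (1 + 9 + 5 + 3 + 2 + 4) / 6 = 24/6 = 4
  mean(B) = (8 + 7 + 6 + 9 + 6 + 8) / 6 = 44/6 = 7.3333
  x̄ = (4, 7.3333),  deviation x̄ - mu_0 = (4, 7.3333) - (2, 6) = (2, 1.3333).

Step 2 — sample covariance matrix, S[i,j] = (1/(n-1)) · Σ_k (x_{k,i} - mean_i) · (x_{k,j} - mean_j), divisor n-1 = 5:
  S[A,A] = ((-3)·(-3) + (5)·(5) + (1)·(1) + (-1)·(-1) + (-2)·(-2) + (0)·(0)) / 5 = 40/5 = 8
  S[A,B] = ((-3)·(0.6667) + (5)·(-0.3333) + (1)·(-1.3333) + (-1)·(1.6667) + (-2)·(-1.3333) + (0)·(0.6667)) / 5 = -4/5 = -0.8
  S[B,B] = ((0.6667)·(0.6667) + (-0.3333)·(-0.3333) + (-1.3333)·(-1.3333) + (1.6667)·(1.6667) + (-1.3333)·(-1.3333) + (0.6667)·(0.6667)) / 5 = 7.3333/5 = 1.4667
  S = [[8, -0.8],
 [-0.8, 1.4667]].

Step 3 — invert S. det(S) = 8·1.4667 - (-0.8)² = 11.0933.
  S^{-1} = (1/det) · [[d, -b], [-b, a]] = [[0.1322, 0.0721],
 [0.0721, 0.7212]].

Step 4 — quadratic form (x̄ - mu_0)^T · S^{-1} · (x̄ - mu_0):
  S^{-1} · (x̄ - mu_0) = (0.3606, 1.1058),
  (x̄ - mu_0)^T · [...] = (2)·(0.3606) + (1.3333)·(1.1058) = 2.1955.

Step 5 — scale by n: T² = 6 · 2.1955 = 13.1731.

T² ≈ 13.1731
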